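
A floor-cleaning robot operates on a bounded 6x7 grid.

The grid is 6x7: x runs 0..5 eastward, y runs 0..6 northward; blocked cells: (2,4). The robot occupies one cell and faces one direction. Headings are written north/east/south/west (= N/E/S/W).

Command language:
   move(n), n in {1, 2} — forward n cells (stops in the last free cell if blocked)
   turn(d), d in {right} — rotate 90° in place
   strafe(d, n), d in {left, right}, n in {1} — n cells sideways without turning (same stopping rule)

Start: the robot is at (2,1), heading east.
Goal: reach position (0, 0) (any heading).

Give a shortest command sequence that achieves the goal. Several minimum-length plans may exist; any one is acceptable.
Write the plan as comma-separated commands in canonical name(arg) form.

strafe(right, 1), turn(right), strafe(right, 1), strafe(right, 1)

begin: at (2,1), heading east
step 1 (strafe(right, 1)): at (2,0), heading east
step 2 (turn(right)): at (2,0), heading south
step 3 (strafe(right, 1)): at (1,0), heading south
step 4 (strafe(right, 1)): at (0,0), heading south
shorter routes all fall short; 4 is best.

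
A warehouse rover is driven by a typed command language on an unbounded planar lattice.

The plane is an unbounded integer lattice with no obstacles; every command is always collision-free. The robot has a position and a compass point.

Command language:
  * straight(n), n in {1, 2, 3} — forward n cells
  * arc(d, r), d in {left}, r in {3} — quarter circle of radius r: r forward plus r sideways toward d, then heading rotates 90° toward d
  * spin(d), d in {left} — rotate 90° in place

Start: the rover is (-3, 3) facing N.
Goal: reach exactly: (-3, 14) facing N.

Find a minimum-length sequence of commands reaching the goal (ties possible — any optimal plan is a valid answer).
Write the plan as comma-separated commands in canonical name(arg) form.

straight(3), straight(3), straight(3), straight(2)

from: (-3, 3) facing N
step 1 (straight(3)): (-3, 6) facing N
step 2 (straight(3)): (-3, 9) facing N
step 3 (straight(3)): (-3, 12) facing N
step 4 (straight(2)): (-3, 14) facing N
minimal: 4 command(s), checked below 4.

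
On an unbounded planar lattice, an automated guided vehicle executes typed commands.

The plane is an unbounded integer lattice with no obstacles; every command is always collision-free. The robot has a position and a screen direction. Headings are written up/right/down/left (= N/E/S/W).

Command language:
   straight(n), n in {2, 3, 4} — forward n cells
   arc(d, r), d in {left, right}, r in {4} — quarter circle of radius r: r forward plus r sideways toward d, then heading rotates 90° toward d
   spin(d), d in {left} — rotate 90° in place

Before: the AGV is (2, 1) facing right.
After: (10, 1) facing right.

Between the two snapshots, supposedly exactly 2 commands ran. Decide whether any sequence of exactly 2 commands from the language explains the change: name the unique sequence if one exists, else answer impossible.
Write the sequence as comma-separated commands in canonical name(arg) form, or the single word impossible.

key: still facing E at the end — nothing in the sequence rotates
begin: (2, 1) facing right
t=1 straight(4) ⇒ (6, 1) facing right
t=2 straight(4) ⇒ (10, 1) facing right
no other 2-command option fits: unique.

straight(4), straight(4)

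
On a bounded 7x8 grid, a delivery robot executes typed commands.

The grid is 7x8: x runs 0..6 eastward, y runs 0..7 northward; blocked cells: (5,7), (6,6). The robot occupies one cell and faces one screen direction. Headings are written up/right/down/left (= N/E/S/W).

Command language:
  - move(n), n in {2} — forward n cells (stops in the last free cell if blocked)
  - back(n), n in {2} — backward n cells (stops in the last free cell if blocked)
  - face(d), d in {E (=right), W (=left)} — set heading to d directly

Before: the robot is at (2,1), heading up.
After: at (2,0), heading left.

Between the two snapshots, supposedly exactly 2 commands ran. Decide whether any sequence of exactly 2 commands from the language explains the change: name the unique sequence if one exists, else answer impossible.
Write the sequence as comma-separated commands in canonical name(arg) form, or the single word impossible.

back(2), face(W)

key: back(2) runs into the grid edge before its full distance
t0: at (2,1), heading up
t=1 back(2) ⇒ at (2,0), heading up
t=2 face(W) ⇒ at (2,0), heading left
all 16 alternatives checked — unique.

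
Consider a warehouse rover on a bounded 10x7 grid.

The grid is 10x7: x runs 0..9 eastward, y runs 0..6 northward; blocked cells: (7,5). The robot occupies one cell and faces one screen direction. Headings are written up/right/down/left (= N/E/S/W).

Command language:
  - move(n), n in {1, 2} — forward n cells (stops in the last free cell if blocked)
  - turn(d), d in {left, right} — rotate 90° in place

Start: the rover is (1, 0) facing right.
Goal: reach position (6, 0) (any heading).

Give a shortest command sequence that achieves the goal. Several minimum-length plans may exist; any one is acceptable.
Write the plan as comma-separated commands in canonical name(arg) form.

move(2), move(2), move(1)

initial: (1, 0) facing right
t=1 move(2) ⇒ (3, 0) facing right
t=2 move(2) ⇒ (5, 0) facing right
t=3 move(1) ⇒ (6, 0) facing right
shorter routes all fall short; 3 is best.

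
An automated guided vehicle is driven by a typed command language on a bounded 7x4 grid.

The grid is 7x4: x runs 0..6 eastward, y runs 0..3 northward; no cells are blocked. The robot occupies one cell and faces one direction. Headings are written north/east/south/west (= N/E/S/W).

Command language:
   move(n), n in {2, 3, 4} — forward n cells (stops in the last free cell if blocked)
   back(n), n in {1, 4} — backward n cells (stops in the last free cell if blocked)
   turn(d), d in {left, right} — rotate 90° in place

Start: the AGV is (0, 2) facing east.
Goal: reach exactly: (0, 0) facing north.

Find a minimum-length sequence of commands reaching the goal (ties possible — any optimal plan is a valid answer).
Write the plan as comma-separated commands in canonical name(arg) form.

start: (0, 2) facing east
1. turn(left) → (0, 2) facing north
2. back(4) → (0, 0) facing north
shorter routes all fall short; 2 is best.

turn(left), back(4)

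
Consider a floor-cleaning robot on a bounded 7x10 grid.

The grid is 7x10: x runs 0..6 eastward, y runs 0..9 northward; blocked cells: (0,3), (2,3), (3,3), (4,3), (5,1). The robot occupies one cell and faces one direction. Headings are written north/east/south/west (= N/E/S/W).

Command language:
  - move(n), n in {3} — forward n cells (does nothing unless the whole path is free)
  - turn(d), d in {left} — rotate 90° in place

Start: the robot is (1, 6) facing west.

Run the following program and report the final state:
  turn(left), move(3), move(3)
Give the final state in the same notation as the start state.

(1, 0) facing south

begin: (1, 6) facing west
step 1 (turn(left)): (1, 6) facing south
step 2 (move(3)): (1, 3) facing south
step 3 (move(3)): (1, 0) facing south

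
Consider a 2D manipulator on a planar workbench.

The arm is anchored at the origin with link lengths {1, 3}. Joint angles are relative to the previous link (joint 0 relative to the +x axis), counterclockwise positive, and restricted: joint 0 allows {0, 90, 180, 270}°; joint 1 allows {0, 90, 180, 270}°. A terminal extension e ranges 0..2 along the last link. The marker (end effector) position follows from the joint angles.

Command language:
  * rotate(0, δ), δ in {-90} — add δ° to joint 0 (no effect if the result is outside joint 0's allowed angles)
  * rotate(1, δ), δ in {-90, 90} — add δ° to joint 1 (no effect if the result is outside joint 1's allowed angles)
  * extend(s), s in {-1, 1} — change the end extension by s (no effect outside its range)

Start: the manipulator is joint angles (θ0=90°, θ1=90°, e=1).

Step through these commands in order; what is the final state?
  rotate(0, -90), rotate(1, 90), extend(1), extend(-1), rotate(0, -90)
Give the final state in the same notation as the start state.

joint angles (θ0=270°, θ1=180°, e=1)

begin: joint angles (θ0=90°, θ1=90°, e=1)
t=1 rotate(0, -90) ⇒ joint angles (θ0=0°, θ1=90°, e=1)
t=2 rotate(1, 90) ⇒ joint angles (θ0=0°, θ1=180°, e=1)
t=3 extend(1) ⇒ joint angles (θ0=0°, θ1=180°, e=2)
t=4 extend(-1) ⇒ joint angles (θ0=0°, θ1=180°, e=1)
t=5 rotate(0, -90) ⇒ joint angles (θ0=270°, θ1=180°, e=1)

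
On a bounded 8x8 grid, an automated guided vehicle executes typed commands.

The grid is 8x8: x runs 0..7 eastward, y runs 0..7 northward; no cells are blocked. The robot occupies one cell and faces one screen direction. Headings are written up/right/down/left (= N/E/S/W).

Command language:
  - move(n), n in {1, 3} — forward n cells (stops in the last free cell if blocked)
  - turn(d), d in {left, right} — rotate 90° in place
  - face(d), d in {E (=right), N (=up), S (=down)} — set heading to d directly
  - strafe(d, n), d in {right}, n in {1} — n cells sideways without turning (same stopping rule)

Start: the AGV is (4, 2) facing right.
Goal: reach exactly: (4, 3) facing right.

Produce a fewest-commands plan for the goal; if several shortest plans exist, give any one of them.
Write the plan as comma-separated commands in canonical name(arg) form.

face(N), move(1), turn(right)

initial: (4, 2) facing right
1. face(N) → (4, 2) facing up
2. move(1) → (4, 3) facing up
3. turn(right) → (4, 3) facing right
no 2-step plan works, so 3 is optimal.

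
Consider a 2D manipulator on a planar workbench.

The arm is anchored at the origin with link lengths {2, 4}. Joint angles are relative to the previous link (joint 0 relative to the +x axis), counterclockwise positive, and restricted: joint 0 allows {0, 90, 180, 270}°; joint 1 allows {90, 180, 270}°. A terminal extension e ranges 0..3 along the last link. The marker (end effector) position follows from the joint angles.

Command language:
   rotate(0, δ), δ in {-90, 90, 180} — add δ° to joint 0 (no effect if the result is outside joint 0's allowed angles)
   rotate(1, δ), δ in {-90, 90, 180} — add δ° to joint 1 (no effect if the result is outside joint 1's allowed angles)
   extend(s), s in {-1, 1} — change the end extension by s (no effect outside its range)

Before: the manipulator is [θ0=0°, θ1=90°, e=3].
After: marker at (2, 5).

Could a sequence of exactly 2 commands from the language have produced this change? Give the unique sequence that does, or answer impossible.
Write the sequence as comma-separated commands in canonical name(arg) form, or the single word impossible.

extend(-1), extend(-1)

begin: [θ0=0°, θ1=90°, e=3]
[1] after extend(-1): [θ0=0°, θ1=90°, e=2]
[2] after extend(-1): [θ0=0°, θ1=90°, e=1]
no rival 2-sequence matches.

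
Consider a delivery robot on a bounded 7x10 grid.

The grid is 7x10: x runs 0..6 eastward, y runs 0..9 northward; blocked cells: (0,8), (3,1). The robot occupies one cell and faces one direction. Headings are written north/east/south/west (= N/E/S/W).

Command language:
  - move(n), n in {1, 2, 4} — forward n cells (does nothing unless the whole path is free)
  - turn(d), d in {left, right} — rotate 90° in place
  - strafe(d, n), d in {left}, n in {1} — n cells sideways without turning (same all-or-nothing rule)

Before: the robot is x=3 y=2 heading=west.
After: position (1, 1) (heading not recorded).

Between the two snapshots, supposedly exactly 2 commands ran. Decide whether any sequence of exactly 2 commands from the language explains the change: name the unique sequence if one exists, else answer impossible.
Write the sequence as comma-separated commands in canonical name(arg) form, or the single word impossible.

move(2), strafe(left, 1)

key: order matters: swapping move(2) and strafe(left, 1) lands elsewhere
begin: x=3 y=2 heading=west
[1] after move(2): x=1 y=2 heading=west
[2] after strafe(left, 1): x=1 y=1 heading=west
no other 2-command option fits: unique.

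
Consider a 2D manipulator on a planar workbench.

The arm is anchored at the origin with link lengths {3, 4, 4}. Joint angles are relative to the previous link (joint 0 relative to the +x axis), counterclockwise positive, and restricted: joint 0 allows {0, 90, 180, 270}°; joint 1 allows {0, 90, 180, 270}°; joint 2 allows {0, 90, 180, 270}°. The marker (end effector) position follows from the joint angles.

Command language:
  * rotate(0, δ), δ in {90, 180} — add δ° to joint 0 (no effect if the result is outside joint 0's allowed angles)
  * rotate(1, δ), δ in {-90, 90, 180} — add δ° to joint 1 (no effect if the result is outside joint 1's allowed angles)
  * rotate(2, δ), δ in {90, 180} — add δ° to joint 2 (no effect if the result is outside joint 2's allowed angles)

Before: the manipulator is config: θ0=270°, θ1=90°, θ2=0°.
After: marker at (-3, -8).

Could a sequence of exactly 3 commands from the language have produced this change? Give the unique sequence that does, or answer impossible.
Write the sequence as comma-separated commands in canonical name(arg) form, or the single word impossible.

rotate(0, 90), rotate(0, 90), rotate(0, 90)

start: config: θ0=270°, θ1=90°, θ2=0°
[1] after rotate(0, 90): config: θ0=0°, θ1=90°, θ2=0°
[2] after rotate(0, 90): config: θ0=90°, θ1=90°, θ2=0°
[3] after rotate(0, 90): config: θ0=180°, θ1=90°, θ2=0°
uniquely the one of 343 3-step routes that fits.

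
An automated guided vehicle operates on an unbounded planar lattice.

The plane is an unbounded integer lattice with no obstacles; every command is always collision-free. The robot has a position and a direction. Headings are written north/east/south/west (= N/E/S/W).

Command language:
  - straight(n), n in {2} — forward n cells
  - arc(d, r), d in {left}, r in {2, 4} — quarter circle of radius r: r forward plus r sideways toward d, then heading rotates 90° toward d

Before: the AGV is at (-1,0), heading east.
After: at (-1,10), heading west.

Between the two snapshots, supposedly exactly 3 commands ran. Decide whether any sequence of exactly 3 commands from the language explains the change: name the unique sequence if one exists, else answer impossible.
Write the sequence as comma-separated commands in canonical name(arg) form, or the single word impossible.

arc(left, 4), straight(2), arc(left, 4)

key: position moved to (-1,10) AND the heading swung to W — translation plus rotation needed
initial: at (-1,0), heading east
[1] after arc(left, 4): at (3,4), heading north
[2] after straight(2): at (3,6), heading north
[3] after arc(left, 4): at (-1,10), heading west
no other 3-command option fits: unique.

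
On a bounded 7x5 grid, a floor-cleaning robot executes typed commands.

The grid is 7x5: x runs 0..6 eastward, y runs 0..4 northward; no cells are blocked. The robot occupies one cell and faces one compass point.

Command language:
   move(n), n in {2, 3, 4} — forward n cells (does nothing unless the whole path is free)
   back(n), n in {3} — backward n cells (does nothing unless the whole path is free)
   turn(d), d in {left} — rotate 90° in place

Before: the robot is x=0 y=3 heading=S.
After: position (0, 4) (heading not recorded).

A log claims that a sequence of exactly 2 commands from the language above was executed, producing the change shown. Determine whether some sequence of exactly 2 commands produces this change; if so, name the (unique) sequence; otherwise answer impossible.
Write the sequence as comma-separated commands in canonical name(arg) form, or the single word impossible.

move(2), back(3)

key: running back(3) before move(2) would end elsewhere — order is forced
from: x=0 y=3 heading=S
[1] after move(2): x=0 y=1 heading=S
[2] after back(3): x=0 y=4 heading=S
no other 2-command option fits: unique.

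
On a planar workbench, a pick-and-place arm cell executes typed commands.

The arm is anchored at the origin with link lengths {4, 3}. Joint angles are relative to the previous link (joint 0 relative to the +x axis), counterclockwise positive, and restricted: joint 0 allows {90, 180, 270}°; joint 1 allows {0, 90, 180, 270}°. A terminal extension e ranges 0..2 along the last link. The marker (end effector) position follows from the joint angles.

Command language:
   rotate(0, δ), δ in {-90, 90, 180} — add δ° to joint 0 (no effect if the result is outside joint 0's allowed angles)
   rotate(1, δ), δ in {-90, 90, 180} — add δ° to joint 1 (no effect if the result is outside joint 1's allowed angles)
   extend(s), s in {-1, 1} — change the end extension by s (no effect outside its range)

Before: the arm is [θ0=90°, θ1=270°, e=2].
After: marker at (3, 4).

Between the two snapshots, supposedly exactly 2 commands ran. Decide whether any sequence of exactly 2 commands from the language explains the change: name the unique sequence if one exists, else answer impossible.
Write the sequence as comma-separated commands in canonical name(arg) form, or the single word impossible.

extend(-1), extend(-1)

initial: [θ0=90°, θ1=270°, e=2]
1. extend(-1) → [θ0=90°, θ1=270°, e=1]
2. extend(-1) → [θ0=90°, θ1=270°, e=0]
uniquely the one of 64 2-step routes that fits.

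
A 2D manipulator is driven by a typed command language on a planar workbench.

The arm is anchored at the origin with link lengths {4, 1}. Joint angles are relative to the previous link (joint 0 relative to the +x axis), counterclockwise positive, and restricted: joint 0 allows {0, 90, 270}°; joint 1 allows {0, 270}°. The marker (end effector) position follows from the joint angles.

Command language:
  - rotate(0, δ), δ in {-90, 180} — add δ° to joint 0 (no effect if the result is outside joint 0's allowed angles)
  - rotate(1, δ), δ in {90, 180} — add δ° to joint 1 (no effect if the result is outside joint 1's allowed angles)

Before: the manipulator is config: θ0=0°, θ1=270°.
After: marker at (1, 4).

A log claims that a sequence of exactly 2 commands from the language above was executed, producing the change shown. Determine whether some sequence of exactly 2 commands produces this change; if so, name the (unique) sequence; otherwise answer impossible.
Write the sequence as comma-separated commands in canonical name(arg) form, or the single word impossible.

key: running rotate(0, 180) before rotate(0, -90) would end elsewhere — order is forced
initial: config: θ0=0°, θ1=270°
1. rotate(0, -90) → config: θ0=270°, θ1=270°
2. rotate(0, 180) → config: θ0=90°, θ1=270°
no rival 2-sequence matches.

rotate(0, -90), rotate(0, 180)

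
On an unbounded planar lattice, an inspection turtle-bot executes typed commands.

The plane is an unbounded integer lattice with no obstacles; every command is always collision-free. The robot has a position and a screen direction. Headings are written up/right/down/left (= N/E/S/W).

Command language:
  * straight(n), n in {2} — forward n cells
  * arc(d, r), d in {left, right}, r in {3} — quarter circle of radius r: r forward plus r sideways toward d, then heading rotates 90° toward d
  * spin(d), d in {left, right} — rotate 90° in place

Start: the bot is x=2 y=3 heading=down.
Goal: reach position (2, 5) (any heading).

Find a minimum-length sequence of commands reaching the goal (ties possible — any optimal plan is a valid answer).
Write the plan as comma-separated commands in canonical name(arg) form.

t0: x=2 y=3 heading=down
step 1 (spin(left)): x=2 y=3 heading=right
step 2 (spin(left)): x=2 y=3 heading=up
step 3 (straight(2)): x=2 y=5 heading=up
no 2-step plan works, so 3 is optimal.

spin(left), spin(left), straight(2)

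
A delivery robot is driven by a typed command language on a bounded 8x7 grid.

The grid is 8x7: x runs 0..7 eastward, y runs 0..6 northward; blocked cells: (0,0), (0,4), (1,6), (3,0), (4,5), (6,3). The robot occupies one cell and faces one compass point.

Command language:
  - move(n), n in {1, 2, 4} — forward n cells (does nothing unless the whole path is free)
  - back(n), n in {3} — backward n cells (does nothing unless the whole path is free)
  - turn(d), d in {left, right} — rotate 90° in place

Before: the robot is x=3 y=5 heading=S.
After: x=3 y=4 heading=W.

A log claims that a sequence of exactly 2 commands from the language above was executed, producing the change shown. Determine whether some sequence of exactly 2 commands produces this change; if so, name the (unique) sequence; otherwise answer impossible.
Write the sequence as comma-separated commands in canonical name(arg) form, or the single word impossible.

move(1), turn(right)

key: running turn(right) before move(1) would end elsewhere — order is forced
initial: x=3 y=5 heading=S
[1] after move(1): x=3 y=4 heading=S
[2] after turn(right): x=3 y=4 heading=W
all 36 alternatives checked — unique.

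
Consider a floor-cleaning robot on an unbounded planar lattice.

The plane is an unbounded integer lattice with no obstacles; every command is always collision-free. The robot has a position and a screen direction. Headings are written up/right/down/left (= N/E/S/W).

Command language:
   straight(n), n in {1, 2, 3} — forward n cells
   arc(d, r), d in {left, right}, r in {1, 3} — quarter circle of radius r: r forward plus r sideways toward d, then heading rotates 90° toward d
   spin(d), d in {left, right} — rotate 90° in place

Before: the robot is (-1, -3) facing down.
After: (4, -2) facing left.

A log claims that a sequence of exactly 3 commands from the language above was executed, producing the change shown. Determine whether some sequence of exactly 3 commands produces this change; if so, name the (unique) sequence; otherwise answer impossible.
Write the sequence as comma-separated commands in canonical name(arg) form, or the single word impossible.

key: position moved to (4,-2) AND the heading swung to W — translation plus rotation needed
initial: (-1, -3) facing down
[1] after arc(left, 3): (2, -6) facing right
[2] after arc(left, 3): (5, -3) facing up
[3] after arc(left, 1): (4, -2) facing left
no other 3-command option fits: unique.

arc(left, 3), arc(left, 3), arc(left, 1)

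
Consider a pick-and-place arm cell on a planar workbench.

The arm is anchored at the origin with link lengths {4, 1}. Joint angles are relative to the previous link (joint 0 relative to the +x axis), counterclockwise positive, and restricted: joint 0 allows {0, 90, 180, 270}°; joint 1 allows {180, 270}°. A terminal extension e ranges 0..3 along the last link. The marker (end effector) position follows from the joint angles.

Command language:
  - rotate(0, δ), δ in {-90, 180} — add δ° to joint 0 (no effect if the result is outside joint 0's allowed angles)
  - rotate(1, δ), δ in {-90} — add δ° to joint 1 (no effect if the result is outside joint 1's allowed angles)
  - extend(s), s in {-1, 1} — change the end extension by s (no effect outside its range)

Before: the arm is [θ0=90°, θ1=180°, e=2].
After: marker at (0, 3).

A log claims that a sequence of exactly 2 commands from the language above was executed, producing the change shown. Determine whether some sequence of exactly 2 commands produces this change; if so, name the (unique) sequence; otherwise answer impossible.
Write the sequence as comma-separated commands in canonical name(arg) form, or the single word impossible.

extend(-1), extend(-1)

t0: [θ0=90°, θ1=180°, e=2]
t=1 extend(-1) ⇒ [θ0=90°, θ1=180°, e=1]
t=2 extend(-1) ⇒ [θ0=90°, θ1=180°, e=0]
all 25 alternatives checked — unique.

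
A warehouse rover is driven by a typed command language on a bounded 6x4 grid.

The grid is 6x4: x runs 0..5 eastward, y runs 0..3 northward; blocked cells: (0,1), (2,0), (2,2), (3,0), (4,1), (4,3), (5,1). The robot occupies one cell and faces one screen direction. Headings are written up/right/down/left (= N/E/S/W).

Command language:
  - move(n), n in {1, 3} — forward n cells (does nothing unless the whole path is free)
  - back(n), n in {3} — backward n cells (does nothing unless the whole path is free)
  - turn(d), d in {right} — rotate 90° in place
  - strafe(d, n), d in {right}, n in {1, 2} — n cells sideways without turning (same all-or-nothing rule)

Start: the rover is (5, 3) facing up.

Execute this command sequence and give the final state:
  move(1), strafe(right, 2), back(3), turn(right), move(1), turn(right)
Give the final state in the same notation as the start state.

(5, 3) facing down

start: (5, 3) facing up
1. move(1) → (5, 3) facing up
2. strafe(right, 2) → (5, 3) facing up
3. back(3) → (5, 3) facing up
4. turn(right) → (5, 3) facing right
5. move(1) → (5, 3) facing right
6. turn(right) → (5, 3) facing down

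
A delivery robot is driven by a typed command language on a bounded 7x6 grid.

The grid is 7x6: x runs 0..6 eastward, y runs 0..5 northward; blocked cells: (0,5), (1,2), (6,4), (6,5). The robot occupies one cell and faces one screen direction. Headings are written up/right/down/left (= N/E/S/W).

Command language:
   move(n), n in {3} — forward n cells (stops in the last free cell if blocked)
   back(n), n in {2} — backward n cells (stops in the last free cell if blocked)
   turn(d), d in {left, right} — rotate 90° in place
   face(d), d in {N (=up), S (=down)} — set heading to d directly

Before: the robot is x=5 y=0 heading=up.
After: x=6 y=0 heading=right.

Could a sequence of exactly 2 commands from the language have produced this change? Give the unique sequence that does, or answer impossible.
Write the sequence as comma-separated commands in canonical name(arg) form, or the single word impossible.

key: cell and facing (now E) both changed — the 2 commands mix motion and turning
begin: x=5 y=0 heading=up
step 1 (turn(right)): x=5 y=0 heading=right
step 2 (move(3)): x=6 y=0 heading=right
no rival 2-sequence matches.

turn(right), move(3)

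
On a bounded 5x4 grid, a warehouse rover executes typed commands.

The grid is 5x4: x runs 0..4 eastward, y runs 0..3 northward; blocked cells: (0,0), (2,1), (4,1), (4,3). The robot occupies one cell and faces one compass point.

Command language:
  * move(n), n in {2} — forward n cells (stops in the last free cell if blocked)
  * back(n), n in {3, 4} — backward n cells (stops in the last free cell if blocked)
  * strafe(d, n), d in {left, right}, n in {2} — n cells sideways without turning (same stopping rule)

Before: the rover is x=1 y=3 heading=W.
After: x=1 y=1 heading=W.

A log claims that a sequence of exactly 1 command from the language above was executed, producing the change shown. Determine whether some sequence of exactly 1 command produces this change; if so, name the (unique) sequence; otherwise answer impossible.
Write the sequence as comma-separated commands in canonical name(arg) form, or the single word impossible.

strafe(left, 2)

key: heading stays W — the single command does not turn
t0: x=1 y=3 heading=W
[1] after strafe(left, 2): x=1 y=1 heading=W
all 5 alternatives checked — unique.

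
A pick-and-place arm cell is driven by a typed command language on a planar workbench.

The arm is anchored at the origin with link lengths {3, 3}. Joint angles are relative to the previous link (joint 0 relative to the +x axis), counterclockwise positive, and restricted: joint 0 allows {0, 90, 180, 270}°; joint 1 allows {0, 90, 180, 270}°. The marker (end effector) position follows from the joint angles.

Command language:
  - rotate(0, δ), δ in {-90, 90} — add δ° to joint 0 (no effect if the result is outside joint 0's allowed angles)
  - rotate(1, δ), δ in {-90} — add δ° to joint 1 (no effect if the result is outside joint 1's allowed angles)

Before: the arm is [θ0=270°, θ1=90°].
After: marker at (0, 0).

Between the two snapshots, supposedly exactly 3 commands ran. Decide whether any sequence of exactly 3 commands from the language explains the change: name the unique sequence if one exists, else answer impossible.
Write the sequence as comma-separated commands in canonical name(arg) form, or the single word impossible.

start: [θ0=270°, θ1=90°]
step 1 (rotate(1, -90)): [θ0=270°, θ1=0°]
step 2 (rotate(1, -90)): [θ0=270°, θ1=270°]
step 3 (rotate(1, -90)): [θ0=270°, θ1=180°]
all 27 alternatives checked — unique.

rotate(1, -90), rotate(1, -90), rotate(1, -90)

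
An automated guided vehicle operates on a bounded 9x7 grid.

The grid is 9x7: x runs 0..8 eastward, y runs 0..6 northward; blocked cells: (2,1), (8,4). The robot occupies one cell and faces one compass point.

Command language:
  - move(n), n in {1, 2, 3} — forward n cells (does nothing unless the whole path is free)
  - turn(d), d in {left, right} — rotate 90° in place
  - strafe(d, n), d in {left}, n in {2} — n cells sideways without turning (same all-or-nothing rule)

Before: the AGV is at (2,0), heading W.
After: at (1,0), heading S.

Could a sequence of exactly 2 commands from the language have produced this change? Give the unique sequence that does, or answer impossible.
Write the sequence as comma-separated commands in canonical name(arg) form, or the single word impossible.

move(1), turn(left)

key: cell and facing (now S) both changed — the 2 commands mix motion and turning
initial: at (2,0), heading W
[1] after move(1): at (1,0), heading W
[2] after turn(left): at (1,0), heading S
all 36 alternatives checked — unique.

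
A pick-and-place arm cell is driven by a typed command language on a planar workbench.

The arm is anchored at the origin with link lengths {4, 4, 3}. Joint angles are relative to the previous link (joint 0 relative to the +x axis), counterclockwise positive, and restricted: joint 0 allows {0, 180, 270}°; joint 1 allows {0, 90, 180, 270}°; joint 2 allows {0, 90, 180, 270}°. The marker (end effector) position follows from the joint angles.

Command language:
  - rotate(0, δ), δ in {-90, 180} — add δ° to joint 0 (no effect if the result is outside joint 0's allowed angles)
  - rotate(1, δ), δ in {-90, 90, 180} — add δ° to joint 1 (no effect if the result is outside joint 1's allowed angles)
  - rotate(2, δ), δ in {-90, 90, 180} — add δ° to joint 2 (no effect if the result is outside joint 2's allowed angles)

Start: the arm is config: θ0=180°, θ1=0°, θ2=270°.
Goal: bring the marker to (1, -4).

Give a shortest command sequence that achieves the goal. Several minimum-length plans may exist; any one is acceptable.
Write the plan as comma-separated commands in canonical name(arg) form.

begin: config: θ0=180°, θ1=0°, θ2=270°
[1] after rotate(0, 180): config: θ0=0°, θ1=0°, θ2=270°
[2] after rotate(1, -90): config: θ0=0°, θ1=270°, θ2=270°
no 1-step plan works, so 2 is optimal.

rotate(0, 180), rotate(1, -90)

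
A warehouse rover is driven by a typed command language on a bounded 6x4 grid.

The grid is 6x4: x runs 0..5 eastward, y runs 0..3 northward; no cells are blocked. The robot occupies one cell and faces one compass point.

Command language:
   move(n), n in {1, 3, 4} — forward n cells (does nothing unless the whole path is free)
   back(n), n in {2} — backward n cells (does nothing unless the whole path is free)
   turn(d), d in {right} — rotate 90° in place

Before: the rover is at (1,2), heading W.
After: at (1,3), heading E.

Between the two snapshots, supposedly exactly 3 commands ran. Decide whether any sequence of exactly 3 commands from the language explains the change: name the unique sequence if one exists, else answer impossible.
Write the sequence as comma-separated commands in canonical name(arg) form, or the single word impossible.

turn(right), move(1), turn(right)

key: position moved to (1,3) AND the heading swung to E — translation plus rotation needed
start: at (1,2), heading W
1. turn(right) → at (1,2), heading N
2. move(1) → at (1,3), heading N
3. turn(right) → at (1,3), heading E
no other 3-command option fits: unique.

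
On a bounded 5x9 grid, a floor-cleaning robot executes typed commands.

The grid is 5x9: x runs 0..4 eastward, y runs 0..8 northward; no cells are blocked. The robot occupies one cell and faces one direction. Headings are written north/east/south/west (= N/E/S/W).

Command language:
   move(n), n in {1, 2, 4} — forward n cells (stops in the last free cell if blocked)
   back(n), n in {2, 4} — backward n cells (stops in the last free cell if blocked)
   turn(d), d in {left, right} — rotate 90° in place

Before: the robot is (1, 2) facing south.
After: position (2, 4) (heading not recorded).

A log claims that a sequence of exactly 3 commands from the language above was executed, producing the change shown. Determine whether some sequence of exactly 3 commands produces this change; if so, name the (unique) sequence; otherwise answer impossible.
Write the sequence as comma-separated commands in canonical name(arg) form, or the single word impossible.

key: running move(1) before back(2) would end elsewhere — order is forced
initial: (1, 2) facing south
1. back(2) → (1, 4) facing south
2. turn(left) → (1, 4) facing east
3. move(1) → (2, 4) facing east
uniquely the one of 343 3-step routes that fits.

back(2), turn(left), move(1)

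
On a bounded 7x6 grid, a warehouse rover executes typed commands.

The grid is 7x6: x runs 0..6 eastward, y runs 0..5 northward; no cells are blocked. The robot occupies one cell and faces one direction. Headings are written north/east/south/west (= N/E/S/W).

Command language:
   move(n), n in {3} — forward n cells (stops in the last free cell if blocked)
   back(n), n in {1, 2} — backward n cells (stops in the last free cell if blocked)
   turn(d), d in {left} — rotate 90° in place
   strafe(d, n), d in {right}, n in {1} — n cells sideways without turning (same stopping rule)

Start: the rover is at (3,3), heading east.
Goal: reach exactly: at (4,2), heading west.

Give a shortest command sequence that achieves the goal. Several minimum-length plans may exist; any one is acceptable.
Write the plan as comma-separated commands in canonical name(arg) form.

turn(left), back(1), turn(left), back(1)

start: at (3,3), heading east
t=1 turn(left) ⇒ at (3,3), heading north
t=2 back(1) ⇒ at (3,2), heading north
t=3 turn(left) ⇒ at (3,2), heading west
t=4 back(1) ⇒ at (4,2), heading west
minimal: 4 command(s), checked below 4.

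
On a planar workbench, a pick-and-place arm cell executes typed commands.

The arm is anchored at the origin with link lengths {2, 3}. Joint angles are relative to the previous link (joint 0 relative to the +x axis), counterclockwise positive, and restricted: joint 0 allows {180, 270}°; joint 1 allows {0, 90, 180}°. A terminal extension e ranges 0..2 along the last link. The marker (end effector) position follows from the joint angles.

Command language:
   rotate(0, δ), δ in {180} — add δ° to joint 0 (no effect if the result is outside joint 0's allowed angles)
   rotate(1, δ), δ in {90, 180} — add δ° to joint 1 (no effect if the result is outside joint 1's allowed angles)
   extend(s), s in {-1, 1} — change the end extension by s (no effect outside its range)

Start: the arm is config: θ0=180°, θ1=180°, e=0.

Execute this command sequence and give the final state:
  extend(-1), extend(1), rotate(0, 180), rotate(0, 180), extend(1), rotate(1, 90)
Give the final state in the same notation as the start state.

config: θ0=180°, θ1=180°, e=2

t0: config: θ0=180°, θ1=180°, e=0
1. extend(-1) → config: θ0=180°, θ1=180°, e=0
2. extend(1) → config: θ0=180°, θ1=180°, e=1
3. rotate(0, 180) → config: θ0=180°, θ1=180°, e=1
4. rotate(0, 180) → config: θ0=180°, θ1=180°, e=1
5. extend(1) → config: θ0=180°, θ1=180°, e=2
6. rotate(1, 90) → config: θ0=180°, θ1=180°, e=2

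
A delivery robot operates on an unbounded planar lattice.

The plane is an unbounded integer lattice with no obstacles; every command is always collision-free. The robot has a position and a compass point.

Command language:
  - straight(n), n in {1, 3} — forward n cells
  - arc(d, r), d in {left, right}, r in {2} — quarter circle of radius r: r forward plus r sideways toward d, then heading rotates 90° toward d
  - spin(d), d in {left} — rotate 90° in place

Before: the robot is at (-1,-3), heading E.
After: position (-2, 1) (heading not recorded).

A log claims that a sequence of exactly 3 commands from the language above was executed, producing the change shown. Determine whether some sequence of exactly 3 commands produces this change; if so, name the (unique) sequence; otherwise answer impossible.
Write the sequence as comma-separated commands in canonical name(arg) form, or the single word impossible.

arc(left, 2), arc(left, 2), straight(1)

key: order matters: swapping arc(left, 2) and straight(1) lands elsewhere
initial: at (-1,-3), heading E
step 1 (arc(left, 2)): at (1,-1), heading N
step 2 (arc(left, 2)): at (-1,1), heading W
step 3 (straight(1)): at (-2,1), heading W
no other 3-command option fits: unique.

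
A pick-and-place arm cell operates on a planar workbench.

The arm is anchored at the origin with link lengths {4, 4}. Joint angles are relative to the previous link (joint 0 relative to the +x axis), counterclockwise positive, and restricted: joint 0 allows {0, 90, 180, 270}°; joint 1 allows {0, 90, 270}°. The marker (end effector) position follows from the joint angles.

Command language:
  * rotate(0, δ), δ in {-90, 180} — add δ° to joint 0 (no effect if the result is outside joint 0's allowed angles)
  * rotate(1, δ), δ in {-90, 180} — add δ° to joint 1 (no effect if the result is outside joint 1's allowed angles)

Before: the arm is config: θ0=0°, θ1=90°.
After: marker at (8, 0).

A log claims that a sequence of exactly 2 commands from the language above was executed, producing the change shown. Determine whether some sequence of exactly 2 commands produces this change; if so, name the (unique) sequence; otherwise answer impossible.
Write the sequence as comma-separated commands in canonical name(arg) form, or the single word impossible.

rotate(1, -90), rotate(1, 180)

key: running rotate(1, 180) before rotate(1, -90) would end elsewhere — order is forced
start: config: θ0=0°, θ1=90°
t=1 rotate(1, -90) ⇒ config: θ0=0°, θ1=0°
t=2 rotate(1, 180) ⇒ config: θ0=0°, θ1=0°
no other 2-command option fits: unique.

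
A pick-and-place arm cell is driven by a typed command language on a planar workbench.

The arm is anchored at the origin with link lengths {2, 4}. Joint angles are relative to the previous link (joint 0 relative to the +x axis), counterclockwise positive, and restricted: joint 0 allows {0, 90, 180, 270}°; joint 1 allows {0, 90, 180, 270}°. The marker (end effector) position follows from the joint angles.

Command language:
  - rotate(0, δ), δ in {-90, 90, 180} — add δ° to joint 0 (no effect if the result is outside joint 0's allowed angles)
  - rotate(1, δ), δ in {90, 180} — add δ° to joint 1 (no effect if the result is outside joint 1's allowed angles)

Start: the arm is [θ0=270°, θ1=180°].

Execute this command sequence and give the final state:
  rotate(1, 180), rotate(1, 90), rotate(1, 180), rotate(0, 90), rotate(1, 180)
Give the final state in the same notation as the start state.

[θ0=0°, θ1=90°]

start: [θ0=270°, θ1=180°]
t=1 rotate(1, 180) ⇒ [θ0=270°, θ1=0°]
t=2 rotate(1, 90) ⇒ [θ0=270°, θ1=90°]
t=3 rotate(1, 180) ⇒ [θ0=270°, θ1=270°]
t=4 rotate(0, 90) ⇒ [θ0=0°, θ1=270°]
t=5 rotate(1, 180) ⇒ [θ0=0°, θ1=90°]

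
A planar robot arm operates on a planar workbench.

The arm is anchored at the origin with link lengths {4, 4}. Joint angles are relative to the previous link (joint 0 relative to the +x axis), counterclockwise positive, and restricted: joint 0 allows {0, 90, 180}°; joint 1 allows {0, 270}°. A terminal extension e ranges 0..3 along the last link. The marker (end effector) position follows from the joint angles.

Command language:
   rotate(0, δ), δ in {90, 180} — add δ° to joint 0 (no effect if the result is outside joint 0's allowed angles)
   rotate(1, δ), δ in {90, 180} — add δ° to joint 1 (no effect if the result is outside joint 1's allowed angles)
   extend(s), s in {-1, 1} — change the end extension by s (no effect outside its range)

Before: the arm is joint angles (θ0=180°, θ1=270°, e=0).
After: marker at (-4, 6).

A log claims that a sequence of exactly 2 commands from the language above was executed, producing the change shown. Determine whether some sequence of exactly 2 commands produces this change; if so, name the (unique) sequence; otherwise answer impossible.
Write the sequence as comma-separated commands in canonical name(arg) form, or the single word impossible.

extend(1), extend(1)

begin: joint angles (θ0=180°, θ1=270°, e=0)
1. extend(1) → joint angles (θ0=180°, θ1=270°, e=1)
2. extend(1) → joint angles (θ0=180°, θ1=270°, e=2)
no other 2-command option fits: unique.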